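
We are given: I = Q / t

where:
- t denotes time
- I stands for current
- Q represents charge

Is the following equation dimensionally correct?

Yes

t (time) has dimensions [T].
I (current) has dimensions [I].
Q (charge) has dimensions [I T].

Left side: [I]
Right side: [I]

Both sides have the same dimensions, so the equation is dimensionally consistent.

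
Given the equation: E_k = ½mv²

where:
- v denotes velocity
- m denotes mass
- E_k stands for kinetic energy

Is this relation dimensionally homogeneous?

Yes

v (velocity) has dimensions [L T^-1].
m (mass) has dimensions [M].
E_k (kinetic energy) has dimensions [L^2 M T^-2].

Left side: [L^2 M T^-2]
Right side: [L^2 M T^-2]

Both sides have the same dimensions, so the equation is dimensionally consistent.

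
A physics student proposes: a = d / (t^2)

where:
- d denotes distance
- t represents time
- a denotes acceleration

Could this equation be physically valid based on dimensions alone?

Yes

d (distance) has dimensions [L].
t (time) has dimensions [T].
a (acceleration) has dimensions [L T^-2].

Left side: [L T^-2]
Right side: [L T^-2]

Both sides have the same dimensions, so the equation is dimensionally consistent.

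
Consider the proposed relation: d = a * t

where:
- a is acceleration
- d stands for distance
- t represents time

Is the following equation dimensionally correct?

No

a (acceleration) has dimensions [L T^-2].
d (distance) has dimensions [L].
t (time) has dimensions [T].

Left side: [L]
Right side: [L T^-1]

The two sides have different dimensions, so the equation is NOT dimensionally consistent.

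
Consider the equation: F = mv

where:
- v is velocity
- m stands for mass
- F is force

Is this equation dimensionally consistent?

No

v (velocity) has dimensions [L T^-1].
m (mass) has dimensions [M].
F (force) has dimensions [L M T^-2].

Left side: [L M T^-2]
Right side: [L M T^-1]

The two sides have different dimensions, so the equation is NOT dimensionally consistent.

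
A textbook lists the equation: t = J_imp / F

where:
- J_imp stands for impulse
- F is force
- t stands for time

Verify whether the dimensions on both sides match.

Yes

J_imp (impulse) has dimensions [L M T^-1].
F (force) has dimensions [L M T^-2].
t (time) has dimensions [T].

Left side: [T]
Right side: [T]

Both sides have the same dimensions, so the equation is dimensionally consistent.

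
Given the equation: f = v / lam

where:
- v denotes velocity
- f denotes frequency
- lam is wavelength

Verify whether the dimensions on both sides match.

Yes

v (velocity) has dimensions [L T^-1].
f (frequency) has dimensions [T^-1].
lam (wavelength) has dimensions [L].

Left side: [T^-1]
Right side: [T^-1]

Both sides have the same dimensions, so the equation is dimensionally consistent.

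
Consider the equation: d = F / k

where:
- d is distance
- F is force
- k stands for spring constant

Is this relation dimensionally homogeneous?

Yes

d (distance) has dimensions [L].
F (force) has dimensions [L M T^-2].
k (spring constant) has dimensions [M T^-2].

Left side: [L]
Right side: [L]

Both sides have the same dimensions, so the equation is dimensionally consistent.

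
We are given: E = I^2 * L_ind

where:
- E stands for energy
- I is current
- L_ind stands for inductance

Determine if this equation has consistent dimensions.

Yes

E (energy) has dimensions [L^2 M T^-2].
I (current) has dimensions [I].
L_ind (inductance) has dimensions [I^-2 L^2 M T^-2].

Left side: [L^2 M T^-2]
Right side: [L^2 M T^-2]

Both sides have the same dimensions, so the equation is dimensionally consistent.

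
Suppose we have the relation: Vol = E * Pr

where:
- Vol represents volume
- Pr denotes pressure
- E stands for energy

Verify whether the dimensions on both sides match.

No

Vol (volume) has dimensions [L^3].
Pr (pressure) has dimensions [L^-1 M T^-2].
E (energy) has dimensions [L^2 M T^-2].

Left side: [L^3]
Right side: [L M^2 T^-4]

The two sides have different dimensions, so the equation is NOT dimensionally consistent.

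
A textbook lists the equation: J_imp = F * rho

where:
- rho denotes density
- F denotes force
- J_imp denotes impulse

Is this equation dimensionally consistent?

No

rho (density) has dimensions [L^-3 M].
F (force) has dimensions [L M T^-2].
J_imp (impulse) has dimensions [L M T^-1].

Left side: [L M T^-1]
Right side: [L^-2 M^2 T^-2]

The two sides have different dimensions, so the equation is NOT dimensionally consistent.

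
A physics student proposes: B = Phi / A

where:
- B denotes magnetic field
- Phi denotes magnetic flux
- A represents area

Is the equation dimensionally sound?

Yes

B (magnetic field) has dimensions [I^-1 M T^-2].
Phi (magnetic flux) has dimensions [I^-1 L^2 M T^-2].
A (area) has dimensions [L^2].

Left side: [I^-1 M T^-2]
Right side: [I^-1 M T^-2]

Both sides have the same dimensions, so the equation is dimensionally consistent.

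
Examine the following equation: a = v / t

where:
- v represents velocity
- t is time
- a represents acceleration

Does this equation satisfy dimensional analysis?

Yes

v (velocity) has dimensions [L T^-1].
t (time) has dimensions [T].
a (acceleration) has dimensions [L T^-2].

Left side: [L T^-2]
Right side: [L T^-2]

Both sides have the same dimensions, so the equation is dimensionally consistent.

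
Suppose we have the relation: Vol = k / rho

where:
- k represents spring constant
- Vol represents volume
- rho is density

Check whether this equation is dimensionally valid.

No

k (spring constant) has dimensions [M T^-2].
Vol (volume) has dimensions [L^3].
rho (density) has dimensions [L^-3 M].

Left side: [L^3]
Right side: [L^3 T^-2]

The two sides have different dimensions, so the equation is NOT dimensionally consistent.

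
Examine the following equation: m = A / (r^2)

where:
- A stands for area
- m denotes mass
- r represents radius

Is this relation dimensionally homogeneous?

No

A (area) has dimensions [L^2].
m (mass) has dimensions [M].
r (radius) has dimensions [L].

Left side: [M]
Right side: [dimensionless]

The two sides have different dimensions, so the equation is NOT dimensionally consistent.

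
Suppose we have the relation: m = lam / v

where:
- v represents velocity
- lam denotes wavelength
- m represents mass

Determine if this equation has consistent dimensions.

No

v (velocity) has dimensions [L T^-1].
lam (wavelength) has dimensions [L].
m (mass) has dimensions [M].

Left side: [M]
Right side: [T]

The two sides have different dimensions, so the equation is NOT dimensionally consistent.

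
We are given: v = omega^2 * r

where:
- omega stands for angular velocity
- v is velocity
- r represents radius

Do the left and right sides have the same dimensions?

No

omega (angular velocity) has dimensions [T^-1].
v (velocity) has dimensions [L T^-1].
r (radius) has dimensions [L].

Left side: [L T^-1]
Right side: [L T^-2]

The two sides have different dimensions, so the equation is NOT dimensionally consistent.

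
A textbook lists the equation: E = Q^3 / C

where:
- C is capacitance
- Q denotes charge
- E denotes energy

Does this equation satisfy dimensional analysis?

No

C (capacitance) has dimensions [I^2 L^-2 M^-1 T^4].
Q (charge) has dimensions [I T].
E (energy) has dimensions [L^2 M T^-2].

Left side: [L^2 M T^-2]
Right side: [I L^2 M T^-1]

The two sides have different dimensions, so the equation is NOT dimensionally consistent.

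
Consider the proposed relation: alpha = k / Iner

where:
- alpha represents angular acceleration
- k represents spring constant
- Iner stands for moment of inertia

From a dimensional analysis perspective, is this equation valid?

No

alpha (angular acceleration) has dimensions [T^-2].
k (spring constant) has dimensions [M T^-2].
Iner (moment of inertia) has dimensions [L^2 M].

Left side: [T^-2]
Right side: [L^-2 T^-2]

The two sides have different dimensions, so the equation is NOT dimensionally consistent.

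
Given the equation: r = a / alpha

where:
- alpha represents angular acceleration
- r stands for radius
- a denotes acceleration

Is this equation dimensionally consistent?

Yes

alpha (angular acceleration) has dimensions [T^-2].
r (radius) has dimensions [L].
a (acceleration) has dimensions [L T^-2].

Left side: [L]
Right side: [L]

Both sides have the same dimensions, so the equation is dimensionally consistent.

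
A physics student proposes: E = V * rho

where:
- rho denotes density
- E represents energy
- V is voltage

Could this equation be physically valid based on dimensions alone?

No

rho (density) has dimensions [L^-3 M].
E (energy) has dimensions [L^2 M T^-2].
V (voltage) has dimensions [I^-1 L^2 M T^-3].

Left side: [L^2 M T^-2]
Right side: [I^-1 L^-1 M^2 T^-3]

The two sides have different dimensions, so the equation is NOT dimensionally consistent.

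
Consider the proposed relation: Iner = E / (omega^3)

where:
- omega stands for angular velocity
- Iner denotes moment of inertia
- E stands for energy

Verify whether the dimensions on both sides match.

No

omega (angular velocity) has dimensions [T^-1].
Iner (moment of inertia) has dimensions [L^2 M].
E (energy) has dimensions [L^2 M T^-2].

Left side: [L^2 M]
Right side: [L^2 M T]

The two sides have different dimensions, so the equation is NOT dimensionally consistent.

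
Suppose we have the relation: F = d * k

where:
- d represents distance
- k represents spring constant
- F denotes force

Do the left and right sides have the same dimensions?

Yes

d (distance) has dimensions [L].
k (spring constant) has dimensions [M T^-2].
F (force) has dimensions [L M T^-2].

Left side: [L M T^-2]
Right side: [L M T^-2]

Both sides have the same dimensions, so the equation is dimensionally consistent.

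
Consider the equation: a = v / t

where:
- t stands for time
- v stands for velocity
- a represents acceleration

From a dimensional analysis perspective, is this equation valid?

Yes

t (time) has dimensions [T].
v (velocity) has dimensions [L T^-1].
a (acceleration) has dimensions [L T^-2].

Left side: [L T^-2]
Right side: [L T^-2]

Both sides have the same dimensions, so the equation is dimensionally consistent.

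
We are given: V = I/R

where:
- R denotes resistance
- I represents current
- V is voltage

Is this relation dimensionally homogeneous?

No

R (resistance) has dimensions [I^-2 L^2 M T^-3].
I (current) has dimensions [I].
V (voltage) has dimensions [I^-1 L^2 M T^-3].

Left side: [I^-1 L^2 M T^-3]
Right side: [I^3 L^-2 M^-1 T^3]

The two sides have different dimensions, so the equation is NOT dimensionally consistent.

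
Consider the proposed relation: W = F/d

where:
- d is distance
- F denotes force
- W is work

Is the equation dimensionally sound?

No

d (distance) has dimensions [L].
F (force) has dimensions [L M T^-2].
W (work) has dimensions [L^2 M T^-2].

Left side: [L^2 M T^-2]
Right side: [M T^-2]

The two sides have different dimensions, so the equation is NOT dimensionally consistent.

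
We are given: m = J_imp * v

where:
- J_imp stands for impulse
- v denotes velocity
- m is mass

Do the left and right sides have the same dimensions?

No

J_imp (impulse) has dimensions [L M T^-1].
v (velocity) has dimensions [L T^-1].
m (mass) has dimensions [M].

Left side: [M]
Right side: [L^2 M T^-2]

The two sides have different dimensions, so the equation is NOT dimensionally consistent.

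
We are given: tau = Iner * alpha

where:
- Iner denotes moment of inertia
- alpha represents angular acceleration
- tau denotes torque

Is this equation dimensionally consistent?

Yes

Iner (moment of inertia) has dimensions [L^2 M].
alpha (angular acceleration) has dimensions [T^-2].
tau (torque) has dimensions [L^2 M T^-2].

Left side: [L^2 M T^-2]
Right side: [L^2 M T^-2]

Both sides have the same dimensions, so the equation is dimensionally consistent.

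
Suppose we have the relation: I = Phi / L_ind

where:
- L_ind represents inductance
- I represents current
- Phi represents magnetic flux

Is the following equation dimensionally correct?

Yes

L_ind (inductance) has dimensions [I^-2 L^2 M T^-2].
I (current) has dimensions [I].
Phi (magnetic flux) has dimensions [I^-1 L^2 M T^-2].

Left side: [I]
Right side: [I]

Both sides have the same dimensions, so the equation is dimensionally consistent.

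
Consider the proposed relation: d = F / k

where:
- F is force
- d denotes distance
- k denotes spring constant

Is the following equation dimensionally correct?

Yes

F (force) has dimensions [L M T^-2].
d (distance) has dimensions [L].
k (spring constant) has dimensions [M T^-2].

Left side: [L]
Right side: [L]

Both sides have the same dimensions, so the equation is dimensionally consistent.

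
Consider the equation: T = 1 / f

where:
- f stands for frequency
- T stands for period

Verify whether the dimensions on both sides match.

Yes

f (frequency) has dimensions [T^-1].
T (period) has dimensions [T].

Left side: [T]
Right side: [T]

Both sides have the same dimensions, so the equation is dimensionally consistent.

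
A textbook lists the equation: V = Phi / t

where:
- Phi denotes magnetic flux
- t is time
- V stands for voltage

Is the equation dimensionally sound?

Yes

Phi (magnetic flux) has dimensions [I^-1 L^2 M T^-2].
t (time) has dimensions [T].
V (voltage) has dimensions [I^-1 L^2 M T^-3].

Left side: [I^-1 L^2 M T^-3]
Right side: [I^-1 L^2 M T^-3]

Both sides have the same dimensions, so the equation is dimensionally consistent.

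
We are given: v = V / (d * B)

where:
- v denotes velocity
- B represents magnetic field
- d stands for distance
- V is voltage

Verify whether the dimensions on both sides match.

Yes

v (velocity) has dimensions [L T^-1].
B (magnetic field) has dimensions [I^-1 M T^-2].
d (distance) has dimensions [L].
V (voltage) has dimensions [I^-1 L^2 M T^-3].

Left side: [L T^-1]
Right side: [L T^-1]

Both sides have the same dimensions, so the equation is dimensionally consistent.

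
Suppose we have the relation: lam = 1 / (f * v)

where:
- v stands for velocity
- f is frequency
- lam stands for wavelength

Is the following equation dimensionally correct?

No

v (velocity) has dimensions [L T^-1].
f (frequency) has dimensions [T^-1].
lam (wavelength) has dimensions [L].

Left side: [L]
Right side: [L^-1 T^2]

The two sides have different dimensions, so the equation is NOT dimensionally consistent.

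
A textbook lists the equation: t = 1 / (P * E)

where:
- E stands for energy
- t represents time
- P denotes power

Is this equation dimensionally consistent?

No

E (energy) has dimensions [L^2 M T^-2].
t (time) has dimensions [T].
P (power) has dimensions [L^2 M T^-3].

Left side: [T]
Right side: [L^-4 M^-2 T^5]

The two sides have different dimensions, so the equation is NOT dimensionally consistent.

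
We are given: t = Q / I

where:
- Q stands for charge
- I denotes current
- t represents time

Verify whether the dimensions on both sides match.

Yes

Q (charge) has dimensions [I T].
I (current) has dimensions [I].
t (time) has dimensions [T].

Left side: [T]
Right side: [T]

Both sides have the same dimensions, so the equation is dimensionally consistent.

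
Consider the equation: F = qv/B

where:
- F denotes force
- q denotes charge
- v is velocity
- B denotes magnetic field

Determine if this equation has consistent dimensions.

No

F (force) has dimensions [L M T^-2].
q (charge) has dimensions [I T].
v (velocity) has dimensions [L T^-1].
B (magnetic field) has dimensions [I^-1 M T^-2].

Left side: [L M T^-2]
Right side: [I^2 L M^-1 T^2]

The two sides have different dimensions, so the equation is NOT dimensionally consistent.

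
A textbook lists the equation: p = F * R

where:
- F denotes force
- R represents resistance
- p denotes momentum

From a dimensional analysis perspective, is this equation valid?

No

F (force) has dimensions [L M T^-2].
R (resistance) has dimensions [I^-2 L^2 M T^-3].
p (momentum) has dimensions [L M T^-1].

Left side: [L M T^-1]
Right side: [I^-2 L^3 M^2 T^-5]

The two sides have different dimensions, so the equation is NOT dimensionally consistent.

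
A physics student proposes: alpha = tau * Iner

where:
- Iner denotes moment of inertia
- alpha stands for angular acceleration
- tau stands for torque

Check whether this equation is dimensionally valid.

No

Iner (moment of inertia) has dimensions [L^2 M].
alpha (angular acceleration) has dimensions [T^-2].
tau (torque) has dimensions [L^2 M T^-2].

Left side: [T^-2]
Right side: [L^4 M^2 T^-2]

The two sides have different dimensions, so the equation is NOT dimensionally consistent.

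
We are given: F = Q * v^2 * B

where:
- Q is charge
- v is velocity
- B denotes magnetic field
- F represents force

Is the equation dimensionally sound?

No

Q (charge) has dimensions [I T].
v (velocity) has dimensions [L T^-1].
B (magnetic field) has dimensions [I^-1 M T^-2].
F (force) has dimensions [L M T^-2].

Left side: [L M T^-2]
Right side: [L^2 M T^-3]

The two sides have different dimensions, so the equation is NOT dimensionally consistent.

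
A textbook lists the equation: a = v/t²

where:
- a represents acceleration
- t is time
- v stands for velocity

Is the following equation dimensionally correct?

No

a (acceleration) has dimensions [L T^-2].
t (time) has dimensions [T].
v (velocity) has dimensions [L T^-1].

Left side: [L T^-2]
Right side: [L T^-3]

The two sides have different dimensions, so the equation is NOT dimensionally consistent.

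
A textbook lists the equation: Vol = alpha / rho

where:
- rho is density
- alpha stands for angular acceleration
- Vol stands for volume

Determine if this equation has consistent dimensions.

No

rho (density) has dimensions [L^-3 M].
alpha (angular acceleration) has dimensions [T^-2].
Vol (volume) has dimensions [L^3].

Left side: [L^3]
Right side: [L^3 M^-1 T^-2]

The two sides have different dimensions, so the equation is NOT dimensionally consistent.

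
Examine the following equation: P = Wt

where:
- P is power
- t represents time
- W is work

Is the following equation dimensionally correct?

No

P (power) has dimensions [L^2 M T^-3].
t (time) has dimensions [T].
W (work) has dimensions [L^2 M T^-2].

Left side: [L^2 M T^-3]
Right side: [L^2 M T^-1]

The two sides have different dimensions, so the equation is NOT dimensionally consistent.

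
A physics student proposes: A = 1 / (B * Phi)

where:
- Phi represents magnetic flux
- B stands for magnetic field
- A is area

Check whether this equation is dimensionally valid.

No

Phi (magnetic flux) has dimensions [I^-1 L^2 M T^-2].
B (magnetic field) has dimensions [I^-1 M T^-2].
A (area) has dimensions [L^2].

Left side: [L^2]
Right side: [I^2 L^-2 M^-2 T^4]

The two sides have different dimensions, so the equation is NOT dimensionally consistent.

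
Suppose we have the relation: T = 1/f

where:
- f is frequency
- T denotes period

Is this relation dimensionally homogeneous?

Yes

f (frequency) has dimensions [T^-1].
T (period) has dimensions [T].

Left side: [T]
Right side: [T]

Both sides have the same dimensions, so the equation is dimensionally consistent.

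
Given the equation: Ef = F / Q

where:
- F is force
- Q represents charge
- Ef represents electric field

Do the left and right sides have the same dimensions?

Yes

F (force) has dimensions [L M T^-2].
Q (charge) has dimensions [I T].
Ef (electric field) has dimensions [I^-1 L M T^-3].

Left side: [I^-1 L M T^-3]
Right side: [I^-1 L M T^-3]

Both sides have the same dimensions, so the equation is dimensionally consistent.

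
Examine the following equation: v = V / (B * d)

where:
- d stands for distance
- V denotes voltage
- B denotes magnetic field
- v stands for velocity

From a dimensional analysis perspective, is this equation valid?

Yes

d (distance) has dimensions [L].
V (voltage) has dimensions [I^-1 L^2 M T^-3].
B (magnetic field) has dimensions [I^-1 M T^-2].
v (velocity) has dimensions [L T^-1].

Left side: [L T^-1]
Right side: [L T^-1]

Both sides have the same dimensions, so the equation is dimensionally consistent.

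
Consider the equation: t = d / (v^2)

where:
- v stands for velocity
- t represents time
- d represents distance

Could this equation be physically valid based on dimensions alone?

No

v (velocity) has dimensions [L T^-1].
t (time) has dimensions [T].
d (distance) has dimensions [L].

Left side: [T]
Right side: [L^-1 T^2]

The two sides have different dimensions, so the equation is NOT dimensionally consistent.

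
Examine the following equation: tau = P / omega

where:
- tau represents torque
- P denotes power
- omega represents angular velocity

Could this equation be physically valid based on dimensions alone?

Yes

tau (torque) has dimensions [L^2 M T^-2].
P (power) has dimensions [L^2 M T^-3].
omega (angular velocity) has dimensions [T^-1].

Left side: [L^2 M T^-2]
Right side: [L^2 M T^-2]

Both sides have the same dimensions, so the equation is dimensionally consistent.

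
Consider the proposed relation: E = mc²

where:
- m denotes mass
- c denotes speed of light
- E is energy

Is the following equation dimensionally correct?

Yes

m (mass) has dimensions [M].
c (speed of light) has dimensions [L T^-1].
E (energy) has dimensions [L^2 M T^-2].

Left side: [L^2 M T^-2]
Right side: [L^2 M T^-2]

Both sides have the same dimensions, so the equation is dimensionally consistent.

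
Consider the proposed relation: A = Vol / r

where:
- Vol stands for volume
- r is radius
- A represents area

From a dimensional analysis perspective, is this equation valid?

Yes

Vol (volume) has dimensions [L^3].
r (radius) has dimensions [L].
A (area) has dimensions [L^2].

Left side: [L^2]
Right side: [L^2]

Both sides have the same dimensions, so the equation is dimensionally consistent.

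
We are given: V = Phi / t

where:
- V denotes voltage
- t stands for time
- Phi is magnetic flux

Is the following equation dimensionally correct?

Yes

V (voltage) has dimensions [I^-1 L^2 M T^-3].
t (time) has dimensions [T].
Phi (magnetic flux) has dimensions [I^-1 L^2 M T^-2].

Left side: [I^-1 L^2 M T^-3]
Right side: [I^-1 L^2 M T^-3]

Both sides have the same dimensions, so the equation is dimensionally consistent.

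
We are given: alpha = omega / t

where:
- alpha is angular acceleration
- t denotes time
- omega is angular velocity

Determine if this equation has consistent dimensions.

Yes

alpha (angular acceleration) has dimensions [T^-2].
t (time) has dimensions [T].
omega (angular velocity) has dimensions [T^-1].

Left side: [T^-2]
Right side: [T^-2]

Both sides have the same dimensions, so the equation is dimensionally consistent.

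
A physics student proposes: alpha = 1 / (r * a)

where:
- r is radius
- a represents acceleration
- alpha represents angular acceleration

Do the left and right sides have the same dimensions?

No

r (radius) has dimensions [L].
a (acceleration) has dimensions [L T^-2].
alpha (angular acceleration) has dimensions [T^-2].

Left side: [T^-2]
Right side: [L^-2 T^2]

The two sides have different dimensions, so the equation is NOT dimensionally consistent.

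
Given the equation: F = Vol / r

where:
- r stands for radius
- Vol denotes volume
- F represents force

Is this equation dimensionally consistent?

No

r (radius) has dimensions [L].
Vol (volume) has dimensions [L^3].
F (force) has dimensions [L M T^-2].

Left side: [L M T^-2]
Right side: [L^2]

The two sides have different dimensions, so the equation is NOT dimensionally consistent.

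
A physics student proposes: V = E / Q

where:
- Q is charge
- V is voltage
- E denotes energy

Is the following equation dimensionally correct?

Yes

Q (charge) has dimensions [I T].
V (voltage) has dimensions [I^-1 L^2 M T^-3].
E (energy) has dimensions [L^2 M T^-2].

Left side: [I^-1 L^2 M T^-3]
Right side: [I^-1 L^2 M T^-3]

Both sides have the same dimensions, so the equation is dimensionally consistent.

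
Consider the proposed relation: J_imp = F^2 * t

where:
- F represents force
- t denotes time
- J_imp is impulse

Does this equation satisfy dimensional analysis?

No

F (force) has dimensions [L M T^-2].
t (time) has dimensions [T].
J_imp (impulse) has dimensions [L M T^-1].

Left side: [L M T^-1]
Right side: [L^2 M^2 T^-3]

The two sides have different dimensions, so the equation is NOT dimensionally consistent.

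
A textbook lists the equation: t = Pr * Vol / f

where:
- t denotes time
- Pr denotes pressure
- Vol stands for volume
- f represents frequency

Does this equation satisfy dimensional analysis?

No

t (time) has dimensions [T].
Pr (pressure) has dimensions [L^-1 M T^-2].
Vol (volume) has dimensions [L^3].
f (frequency) has dimensions [T^-1].

Left side: [T]
Right side: [L^2 M T^-1]

The two sides have different dimensions, so the equation is NOT dimensionally consistent.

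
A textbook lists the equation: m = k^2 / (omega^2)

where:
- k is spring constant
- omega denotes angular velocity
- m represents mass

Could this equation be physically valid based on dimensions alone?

No

k (spring constant) has dimensions [M T^-2].
omega (angular velocity) has dimensions [T^-1].
m (mass) has dimensions [M].

Left side: [M]
Right side: [M^2 T^-2]

The two sides have different dimensions, so the equation is NOT dimensionally consistent.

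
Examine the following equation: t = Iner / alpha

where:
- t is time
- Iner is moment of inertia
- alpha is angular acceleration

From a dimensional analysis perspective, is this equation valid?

No

t (time) has dimensions [T].
Iner (moment of inertia) has dimensions [L^2 M].
alpha (angular acceleration) has dimensions [T^-2].

Left side: [T]
Right side: [L^2 M T^2]

The two sides have different dimensions, so the equation is NOT dimensionally consistent.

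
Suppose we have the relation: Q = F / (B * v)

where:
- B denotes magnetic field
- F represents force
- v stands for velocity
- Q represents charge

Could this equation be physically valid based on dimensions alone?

Yes

B (magnetic field) has dimensions [I^-1 M T^-2].
F (force) has dimensions [L M T^-2].
v (velocity) has dimensions [L T^-1].
Q (charge) has dimensions [I T].

Left side: [I T]
Right side: [I T]

Both sides have the same dimensions, so the equation is dimensionally consistent.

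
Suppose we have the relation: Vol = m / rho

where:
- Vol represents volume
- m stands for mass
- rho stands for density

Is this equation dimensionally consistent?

Yes

Vol (volume) has dimensions [L^3].
m (mass) has dimensions [M].
rho (density) has dimensions [L^-3 M].

Left side: [L^3]
Right side: [L^3]

Both sides have the same dimensions, so the equation is dimensionally consistent.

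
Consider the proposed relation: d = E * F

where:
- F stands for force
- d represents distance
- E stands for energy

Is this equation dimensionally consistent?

No

F (force) has dimensions [L M T^-2].
d (distance) has dimensions [L].
E (energy) has dimensions [L^2 M T^-2].

Left side: [L]
Right side: [L^3 M^2 T^-4]

The two sides have different dimensions, so the equation is NOT dimensionally consistent.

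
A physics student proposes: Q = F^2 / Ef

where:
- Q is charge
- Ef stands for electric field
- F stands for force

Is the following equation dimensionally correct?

No

Q (charge) has dimensions [I T].
Ef (electric field) has dimensions [I^-1 L M T^-3].
F (force) has dimensions [L M T^-2].

Left side: [I T]
Right side: [I L M T^-1]

The two sides have different dimensions, so the equation is NOT dimensionally consistent.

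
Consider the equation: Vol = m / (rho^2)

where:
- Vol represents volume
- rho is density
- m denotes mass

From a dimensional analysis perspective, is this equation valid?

No

Vol (volume) has dimensions [L^3].
rho (density) has dimensions [L^-3 M].
m (mass) has dimensions [M].

Left side: [L^3]
Right side: [L^6 M^-1]

The two sides have different dimensions, so the equation is NOT dimensionally consistent.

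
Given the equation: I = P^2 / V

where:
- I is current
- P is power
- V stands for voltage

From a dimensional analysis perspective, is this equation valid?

No

I (current) has dimensions [I].
P (power) has dimensions [L^2 M T^-3].
V (voltage) has dimensions [I^-1 L^2 M T^-3].

Left side: [I]
Right side: [I L^2 M T^-3]

The two sides have different dimensions, so the equation is NOT dimensionally consistent.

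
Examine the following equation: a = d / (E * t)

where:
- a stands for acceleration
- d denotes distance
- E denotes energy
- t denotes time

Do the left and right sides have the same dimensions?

No

a (acceleration) has dimensions [L T^-2].
d (distance) has dimensions [L].
E (energy) has dimensions [L^2 M T^-2].
t (time) has dimensions [T].

Left side: [L T^-2]
Right side: [L^-1 M^-1 T]

The two sides have different dimensions, so the equation is NOT dimensionally consistent.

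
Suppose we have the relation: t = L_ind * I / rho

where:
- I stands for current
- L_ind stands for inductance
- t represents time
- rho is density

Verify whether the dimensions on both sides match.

No

I (current) has dimensions [I].
L_ind (inductance) has dimensions [I^-2 L^2 M T^-2].
t (time) has dimensions [T].
rho (density) has dimensions [L^-3 M].

Left side: [T]
Right side: [I^-1 L^5 T^-2]

The two sides have different dimensions, so the equation is NOT dimensionally consistent.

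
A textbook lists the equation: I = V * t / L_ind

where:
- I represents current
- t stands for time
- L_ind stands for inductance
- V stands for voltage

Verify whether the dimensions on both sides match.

Yes

I (current) has dimensions [I].
t (time) has dimensions [T].
L_ind (inductance) has dimensions [I^-2 L^2 M T^-2].
V (voltage) has dimensions [I^-1 L^2 M T^-3].

Left side: [I]
Right side: [I]

Both sides have the same dimensions, so the equation is dimensionally consistent.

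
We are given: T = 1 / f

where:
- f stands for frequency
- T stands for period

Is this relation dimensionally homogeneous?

Yes

f (frequency) has dimensions [T^-1].
T (period) has dimensions [T].

Left side: [T]
Right side: [T]

Both sides have the same dimensions, so the equation is dimensionally consistent.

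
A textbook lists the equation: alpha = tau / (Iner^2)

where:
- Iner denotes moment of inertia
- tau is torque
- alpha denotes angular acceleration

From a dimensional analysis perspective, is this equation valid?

No

Iner (moment of inertia) has dimensions [L^2 M].
tau (torque) has dimensions [L^2 M T^-2].
alpha (angular acceleration) has dimensions [T^-2].

Left side: [T^-2]
Right side: [L^-2 M^-1 T^-2]

The two sides have different dimensions, so the equation is NOT dimensionally consistent.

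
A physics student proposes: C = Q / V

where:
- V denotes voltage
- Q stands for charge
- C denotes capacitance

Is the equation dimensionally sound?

Yes

V (voltage) has dimensions [I^-1 L^2 M T^-3].
Q (charge) has dimensions [I T].
C (capacitance) has dimensions [I^2 L^-2 M^-1 T^4].

Left side: [I^2 L^-2 M^-1 T^4]
Right side: [I^2 L^-2 M^-1 T^4]

Both sides have the same dimensions, so the equation is dimensionally consistent.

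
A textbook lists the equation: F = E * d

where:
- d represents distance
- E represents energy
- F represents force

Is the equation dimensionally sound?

No

d (distance) has dimensions [L].
E (energy) has dimensions [L^2 M T^-2].
F (force) has dimensions [L M T^-2].

Left side: [L M T^-2]
Right side: [L^3 M T^-2]

The two sides have different dimensions, so the equation is NOT dimensionally consistent.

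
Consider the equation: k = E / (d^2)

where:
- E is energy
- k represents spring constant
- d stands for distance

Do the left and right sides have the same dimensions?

Yes

E (energy) has dimensions [L^2 M T^-2].
k (spring constant) has dimensions [M T^-2].
d (distance) has dimensions [L].

Left side: [M T^-2]
Right side: [M T^-2]

Both sides have the same dimensions, so the equation is dimensionally consistent.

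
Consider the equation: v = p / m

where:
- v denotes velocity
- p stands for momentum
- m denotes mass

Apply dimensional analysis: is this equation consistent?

Yes

v (velocity) has dimensions [L T^-1].
p (momentum) has dimensions [L M T^-1].
m (mass) has dimensions [M].

Left side: [L T^-1]
Right side: [L T^-1]

Both sides have the same dimensions, so the equation is dimensionally consistent.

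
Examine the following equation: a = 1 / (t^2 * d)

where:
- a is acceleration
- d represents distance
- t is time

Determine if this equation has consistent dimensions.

No

a (acceleration) has dimensions [L T^-2].
d (distance) has dimensions [L].
t (time) has dimensions [T].

Left side: [L T^-2]
Right side: [L^-1 T^-2]

The two sides have different dimensions, so the equation is NOT dimensionally consistent.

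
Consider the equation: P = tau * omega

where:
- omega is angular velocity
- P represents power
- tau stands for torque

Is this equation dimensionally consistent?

Yes

omega (angular velocity) has dimensions [T^-1].
P (power) has dimensions [L^2 M T^-3].
tau (torque) has dimensions [L^2 M T^-2].

Left side: [L^2 M T^-3]
Right side: [L^2 M T^-3]

Both sides have the same dimensions, so the equation is dimensionally consistent.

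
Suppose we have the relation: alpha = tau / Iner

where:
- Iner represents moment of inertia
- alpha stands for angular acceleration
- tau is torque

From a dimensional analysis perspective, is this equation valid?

Yes

Iner (moment of inertia) has dimensions [L^2 M].
alpha (angular acceleration) has dimensions [T^-2].
tau (torque) has dimensions [L^2 M T^-2].

Left side: [T^-2]
Right side: [T^-2]

Both sides have the same dimensions, so the equation is dimensionally consistent.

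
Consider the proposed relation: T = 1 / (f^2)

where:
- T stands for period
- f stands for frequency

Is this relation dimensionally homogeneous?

No

T (period) has dimensions [T].
f (frequency) has dimensions [T^-1].

Left side: [T]
Right side: [T^2]

The two sides have different dimensions, so the equation is NOT dimensionally consistent.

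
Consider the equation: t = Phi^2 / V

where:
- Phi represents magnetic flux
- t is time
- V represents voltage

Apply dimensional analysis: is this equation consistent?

No

Phi (magnetic flux) has dimensions [I^-1 L^2 M T^-2].
t (time) has dimensions [T].
V (voltage) has dimensions [I^-1 L^2 M T^-3].

Left side: [T]
Right side: [I^-1 L^2 M T^-1]

The two sides have different dimensions, so the equation is NOT dimensionally consistent.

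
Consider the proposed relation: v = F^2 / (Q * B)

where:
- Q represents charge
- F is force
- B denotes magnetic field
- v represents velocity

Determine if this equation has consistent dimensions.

No

Q (charge) has dimensions [I T].
F (force) has dimensions [L M T^-2].
B (magnetic field) has dimensions [I^-1 M T^-2].
v (velocity) has dimensions [L T^-1].

Left side: [L T^-1]
Right side: [L^2 M T^-3]

The two sides have different dimensions, so the equation is NOT dimensionally consistent.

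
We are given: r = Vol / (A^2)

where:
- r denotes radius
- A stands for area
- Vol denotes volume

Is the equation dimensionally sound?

No

r (radius) has dimensions [L].
A (area) has dimensions [L^2].
Vol (volume) has dimensions [L^3].

Left side: [L]
Right side: [L^-1]

The two sides have different dimensions, so the equation is NOT dimensionally consistent.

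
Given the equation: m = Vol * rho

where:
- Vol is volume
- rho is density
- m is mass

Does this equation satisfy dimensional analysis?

Yes

Vol (volume) has dimensions [L^3].
rho (density) has dimensions [L^-3 M].
m (mass) has dimensions [M].

Left side: [M]
Right side: [M]

Both sides have the same dimensions, so the equation is dimensionally consistent.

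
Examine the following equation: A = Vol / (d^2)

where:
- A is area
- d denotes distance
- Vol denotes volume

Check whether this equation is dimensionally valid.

No

A (area) has dimensions [L^2].
d (distance) has dimensions [L].
Vol (volume) has dimensions [L^3].

Left side: [L^2]
Right side: [L]

The two sides have different dimensions, so the equation is NOT dimensionally consistent.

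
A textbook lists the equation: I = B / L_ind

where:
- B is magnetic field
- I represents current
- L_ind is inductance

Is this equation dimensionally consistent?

No

B (magnetic field) has dimensions [I^-1 M T^-2].
I (current) has dimensions [I].
L_ind (inductance) has dimensions [I^-2 L^2 M T^-2].

Left side: [I]
Right side: [I L^-2]

The two sides have different dimensions, so the equation is NOT dimensionally consistent.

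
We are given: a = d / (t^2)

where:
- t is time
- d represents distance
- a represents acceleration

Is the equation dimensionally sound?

Yes

t (time) has dimensions [T].
d (distance) has dimensions [L].
a (acceleration) has dimensions [L T^-2].

Left side: [L T^-2]
Right side: [L T^-2]

Both sides have the same dimensions, so the equation is dimensionally consistent.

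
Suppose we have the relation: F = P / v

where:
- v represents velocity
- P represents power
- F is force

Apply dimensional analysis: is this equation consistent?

Yes

v (velocity) has dimensions [L T^-1].
P (power) has dimensions [L^2 M T^-3].
F (force) has dimensions [L M T^-2].

Left side: [L M T^-2]
Right side: [L M T^-2]

Both sides have the same dimensions, so the equation is dimensionally consistent.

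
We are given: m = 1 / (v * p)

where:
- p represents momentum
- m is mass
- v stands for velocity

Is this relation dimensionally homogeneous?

No

p (momentum) has dimensions [L M T^-1].
m (mass) has dimensions [M].
v (velocity) has dimensions [L T^-1].

Left side: [M]
Right side: [L^-2 M^-1 T^2]

The two sides have different dimensions, so the equation is NOT dimensionally consistent.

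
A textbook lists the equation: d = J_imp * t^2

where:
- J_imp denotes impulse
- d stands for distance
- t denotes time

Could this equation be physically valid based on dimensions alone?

No

J_imp (impulse) has dimensions [L M T^-1].
d (distance) has dimensions [L].
t (time) has dimensions [T].

Left side: [L]
Right side: [L M T]

The two sides have different dimensions, so the equation is NOT dimensionally consistent.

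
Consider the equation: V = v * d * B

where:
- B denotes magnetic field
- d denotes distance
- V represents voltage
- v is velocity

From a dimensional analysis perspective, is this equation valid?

Yes

B (magnetic field) has dimensions [I^-1 M T^-2].
d (distance) has dimensions [L].
V (voltage) has dimensions [I^-1 L^2 M T^-3].
v (velocity) has dimensions [L T^-1].

Left side: [I^-1 L^2 M T^-3]
Right side: [I^-1 L^2 M T^-3]

Both sides have the same dimensions, so the equation is dimensionally consistent.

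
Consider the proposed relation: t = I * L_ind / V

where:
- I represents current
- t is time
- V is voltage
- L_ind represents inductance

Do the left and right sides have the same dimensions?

Yes

I (current) has dimensions [I].
t (time) has dimensions [T].
V (voltage) has dimensions [I^-1 L^2 M T^-3].
L_ind (inductance) has dimensions [I^-2 L^2 M T^-2].

Left side: [T]
Right side: [T]

Both sides have the same dimensions, so the equation is dimensionally consistent.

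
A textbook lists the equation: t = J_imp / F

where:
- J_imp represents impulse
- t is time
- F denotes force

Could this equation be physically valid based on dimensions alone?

Yes

J_imp (impulse) has dimensions [L M T^-1].
t (time) has dimensions [T].
F (force) has dimensions [L M T^-2].

Left side: [T]
Right side: [T]

Both sides have the same dimensions, so the equation is dimensionally consistent.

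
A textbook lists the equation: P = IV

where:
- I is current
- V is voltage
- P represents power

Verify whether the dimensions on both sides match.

Yes

I (current) has dimensions [I].
V (voltage) has dimensions [I^-1 L^2 M T^-3].
P (power) has dimensions [L^2 M T^-3].

Left side: [L^2 M T^-3]
Right side: [L^2 M T^-3]

Both sides have the same dimensions, so the equation is dimensionally consistent.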